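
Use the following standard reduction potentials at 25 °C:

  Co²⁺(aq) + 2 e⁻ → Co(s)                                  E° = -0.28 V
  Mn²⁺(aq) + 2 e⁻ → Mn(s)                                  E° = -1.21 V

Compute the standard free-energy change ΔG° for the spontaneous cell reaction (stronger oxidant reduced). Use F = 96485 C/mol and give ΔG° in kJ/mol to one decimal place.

Co²⁺/Co (E° = -0.28 V) is the cathode; Mn²⁺/Mn (E° = -1.21 V) is the anode, so E°cell = +0.93 V.
Balancing electrons gives n = 2 (lcm of 2 and 2).
ΔG° = −nFE° = −(2)(96485)(+0.93) = -179,462 J = -179.5 kJ/mol.

-179.5 kJ/mol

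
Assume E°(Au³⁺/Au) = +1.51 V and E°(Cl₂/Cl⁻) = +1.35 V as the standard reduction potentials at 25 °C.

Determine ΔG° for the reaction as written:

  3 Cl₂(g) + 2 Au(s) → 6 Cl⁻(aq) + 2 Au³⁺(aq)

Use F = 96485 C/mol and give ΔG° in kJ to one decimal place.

As written, Cl₂/Cl⁻ is reduced (cathode) and Au³⁺/Au is oxidised (anode), so E°cell = (+1.35) − (+1.51) = -0.16 V.
Balancing electrons gives n = 6.
ΔG° = −nFE° = −(6)(96485)(-0.16) = 92,626 J = +92.6 kJ.

+92.6 kJ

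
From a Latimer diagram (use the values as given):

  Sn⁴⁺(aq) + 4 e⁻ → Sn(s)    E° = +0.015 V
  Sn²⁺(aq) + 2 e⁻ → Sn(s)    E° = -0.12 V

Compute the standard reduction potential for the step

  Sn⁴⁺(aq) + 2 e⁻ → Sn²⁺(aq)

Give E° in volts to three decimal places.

Sequential free energies add, so n₃E°₃ = n₁E°₁ + n₂E°₂.
With n₃ = 4, and the known step contributing 2×(-0.12) V, the unknown satisfies 2·E° = 4×(+0.015) − 2×(-0.12) = +0.300.
E° = +0.300 / 2 = +0.150 V.

+0.150 V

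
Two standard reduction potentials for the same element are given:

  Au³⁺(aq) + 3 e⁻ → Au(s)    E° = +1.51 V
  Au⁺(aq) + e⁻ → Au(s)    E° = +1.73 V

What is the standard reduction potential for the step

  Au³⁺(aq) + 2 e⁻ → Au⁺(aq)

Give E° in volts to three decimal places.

Sequential free energies add, so n₃E°₃ = n₁E°₁ + n₂E°₂.
With n₃ = 3, and the known step contributing 1×(+1.73) V, the unknown satisfies 2·E° = 3×(+1.51) − 1×(+1.73) = +2.800.
E° = +2.800 / 2 = +1.400 V.

+1.400 V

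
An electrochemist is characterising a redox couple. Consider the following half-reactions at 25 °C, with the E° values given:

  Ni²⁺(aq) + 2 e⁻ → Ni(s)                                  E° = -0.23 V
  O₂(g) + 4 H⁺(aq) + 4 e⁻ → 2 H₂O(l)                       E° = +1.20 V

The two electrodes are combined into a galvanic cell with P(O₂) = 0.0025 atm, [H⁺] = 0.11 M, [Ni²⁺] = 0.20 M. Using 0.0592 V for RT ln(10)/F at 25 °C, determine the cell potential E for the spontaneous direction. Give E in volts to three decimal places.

O₂/H₂O is the cathode (higher E°), Ni²⁺/Ni the anode: E°cell = +1.20 − (-0.23) = +1.43 V, n = 4.
Overall: O₂(g) + 4 H⁺(aq) + 2 Ni(s) → 2 H₂O(l) + 2 Ni²⁺(aq)
Q = [Ni²⁺]^2 / (P(O₂)·[H⁺]^4); log Q = 5.039.
E = E° − (0.0592/n) log Q = +1.43 − (0.0592/4)(5.039) = +1.355 V.

+1.355 V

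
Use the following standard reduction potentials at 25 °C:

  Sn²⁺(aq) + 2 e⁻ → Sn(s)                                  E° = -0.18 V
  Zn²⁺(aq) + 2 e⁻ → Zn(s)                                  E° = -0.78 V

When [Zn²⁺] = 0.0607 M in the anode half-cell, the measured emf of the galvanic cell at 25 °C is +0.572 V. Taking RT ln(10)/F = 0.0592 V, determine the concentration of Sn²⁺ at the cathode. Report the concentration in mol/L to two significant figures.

0.0069 M

Sn²⁺/Sn is the cathode, Zn²⁺/Zn the anode: E°cell = +0.60 V, n = 2.
Overall reaction: Sn²⁺(aq) + Zn(s) → Sn(s) + Zn²⁺(aq); Q = [Zn²⁺]^1/[Sn²⁺]^1.
From E = E° − (0.0592/n) log Q: log Q = (E° − E)·n/0.0592 = (+0.60 − (+0.572))·2/0.0592 = 0.9459.
So 1·log[Sn²⁺] = 1·log(0.0607) − log Q = -1.2168 − (0.9459) = -2.1627; [Sn²⁺] = 10^(-2.1627) ≈ 0.0069 M.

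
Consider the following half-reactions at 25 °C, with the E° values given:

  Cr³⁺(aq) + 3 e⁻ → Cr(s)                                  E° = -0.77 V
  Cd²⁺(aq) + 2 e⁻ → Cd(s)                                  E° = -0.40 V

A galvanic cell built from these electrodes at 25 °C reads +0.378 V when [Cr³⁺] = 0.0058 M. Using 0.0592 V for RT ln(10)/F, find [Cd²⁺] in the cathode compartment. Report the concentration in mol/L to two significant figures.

Cd²⁺/Cd is the cathode, Cr³⁺/Cr the anode: E°cell = +0.37 V, n = 6.
Overall reaction: 3 Cd²⁺(aq) + 2 Cr(s) → 3 Cd(s) + 2 Cr³⁺(aq); Q = [Cr³⁺]^2/[Cd²⁺]^3.
From E = E° − (0.0592/n) log Q: log Q = (E° − E)·n/0.0592 = (+0.37 − (+0.378))·6/0.0592 = -0.8108.
So 3·log[Cd²⁺] = 2·log(0.0058) − log Q = -4.4731 − (-0.8108) = -3.6623; log[Cd²⁺] = -3.6623 / 3 = -1.2208; [Cd²⁺] = 10^(-1.2208) ≈ 0.060 M.

0.060 M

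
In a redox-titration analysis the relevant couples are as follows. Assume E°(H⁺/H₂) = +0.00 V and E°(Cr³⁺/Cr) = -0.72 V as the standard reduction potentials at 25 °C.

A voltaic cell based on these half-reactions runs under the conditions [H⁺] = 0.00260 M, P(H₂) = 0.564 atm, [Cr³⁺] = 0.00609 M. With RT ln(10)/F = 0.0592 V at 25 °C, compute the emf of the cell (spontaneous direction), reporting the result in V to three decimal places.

+0.618 V

H⁺/H₂ is the cathode (higher E°), Cr³⁺/Cr the anode: E°cell = +0.00 − (-0.72) = +0.72 V, n = 6.
Overall: 6 H⁺(aq) + 2 Cr(s) → 3 H₂(g) + 2 Cr³⁺(aq)
Q = P(H₂)^3·[Cr³⁺]^2 / ([H⁺]^6); log Q = 10.333.
E = E° − (0.0592/n) log Q = +0.72 − (0.0592/6)(10.333) = +0.618 V.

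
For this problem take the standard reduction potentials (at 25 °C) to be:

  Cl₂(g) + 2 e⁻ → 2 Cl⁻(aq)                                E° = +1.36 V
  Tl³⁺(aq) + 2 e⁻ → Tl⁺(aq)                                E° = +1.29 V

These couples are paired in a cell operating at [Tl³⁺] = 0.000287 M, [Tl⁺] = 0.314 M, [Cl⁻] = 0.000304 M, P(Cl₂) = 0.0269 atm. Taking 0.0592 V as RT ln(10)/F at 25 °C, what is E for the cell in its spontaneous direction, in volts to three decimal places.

Cl₂/Cl⁻ is the cathode (higher E°), Tl³⁺/Tl⁺ the anode: E°cell = +1.36 − (+1.29) = +0.07 V, n = 2.
Overall: Cl₂(g) + Tl⁺(aq) → 2 Cl⁻(aq) + Tl³⁺(aq)
Q = [Cl⁻]^2·[Tl³⁺] / (P(Cl₂)·[Tl⁺]); log Q = -8.503.
E = E° − (0.0592/n) log Q = +0.07 − (0.0592/2)(-8.503) = +0.322 V.

+0.322 V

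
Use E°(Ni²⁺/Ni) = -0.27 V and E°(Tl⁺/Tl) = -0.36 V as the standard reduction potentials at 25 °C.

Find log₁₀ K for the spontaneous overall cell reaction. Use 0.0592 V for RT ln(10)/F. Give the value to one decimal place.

3.0

Cathode: Ni²⁺/Ni; anode: Tl⁺/Tl. E°cell = +0.09 V, n = 2.
log K = nE°cell / 0.0592 = (2)(+0.09) / 0.0592 = 3.0.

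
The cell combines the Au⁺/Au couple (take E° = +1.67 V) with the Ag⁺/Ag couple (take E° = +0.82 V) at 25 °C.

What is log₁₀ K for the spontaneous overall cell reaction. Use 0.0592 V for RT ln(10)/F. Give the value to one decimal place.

Cathode: Au⁺/Au; anode: Ag⁺/Ag. E°cell = +0.85 V, n = 1.
log K = nE°cell / 0.0592 = (1)(+0.85) / 0.0592 = 14.4.

14.4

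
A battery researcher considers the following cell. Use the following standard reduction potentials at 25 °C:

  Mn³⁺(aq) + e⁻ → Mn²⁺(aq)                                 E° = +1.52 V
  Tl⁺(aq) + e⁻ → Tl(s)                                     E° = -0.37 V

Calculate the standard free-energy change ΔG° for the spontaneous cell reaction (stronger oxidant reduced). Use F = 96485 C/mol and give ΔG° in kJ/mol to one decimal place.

-182.4 kJ/mol

Mn³⁺/Mn²⁺ (E° = +1.52 V) is the cathode; Tl⁺/Tl (E° = -0.37 V) is the anode, so E°cell = +1.89 V.
Balancing electrons gives n = 1 (lcm of 1 and 1).
ΔG° = −nFE° = −(1)(96485)(+1.89) = -182,357 J = -182.4 kJ/mol.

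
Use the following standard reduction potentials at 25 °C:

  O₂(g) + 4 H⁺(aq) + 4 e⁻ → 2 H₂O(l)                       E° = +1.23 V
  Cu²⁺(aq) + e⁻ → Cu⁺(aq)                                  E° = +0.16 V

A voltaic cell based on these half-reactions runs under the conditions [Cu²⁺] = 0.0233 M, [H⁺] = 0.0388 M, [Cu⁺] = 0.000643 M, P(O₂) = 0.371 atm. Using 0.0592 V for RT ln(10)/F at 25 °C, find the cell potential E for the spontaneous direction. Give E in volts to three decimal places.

+0.888 V

O₂/H₂O is the cathode (higher E°), Cu²⁺/Cu⁺ the anode: E°cell = +1.23 − (+0.16) = +1.07 V, n = 4.
Overall: O₂(g) + 4 H⁺(aq) + 4 Cu⁺(aq) → 2 H₂O(l) + 4 Cu²⁺(aq)
Q = [Cu²⁺]^4 / (P(O₂)·[H⁺]^4·[Cu⁺]^4); log Q = 12.312.
E = E° − (0.0592/n) log Q = +1.07 − (0.0592/4)(12.312) = +0.888 V.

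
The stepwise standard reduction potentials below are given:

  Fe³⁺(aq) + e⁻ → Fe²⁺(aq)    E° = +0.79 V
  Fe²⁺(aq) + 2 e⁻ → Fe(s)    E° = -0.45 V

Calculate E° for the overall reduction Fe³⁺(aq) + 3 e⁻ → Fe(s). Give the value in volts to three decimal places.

Since ΔG° = −nFE° is additive over sequential reductions, n₃E°₃ = n₁E°₁ + n₂E°₂.
E°₃ = (1×+0.79 + 2×-0.45) / 3 = (-0.110) / 3 = -0.037 V.

-0.037 V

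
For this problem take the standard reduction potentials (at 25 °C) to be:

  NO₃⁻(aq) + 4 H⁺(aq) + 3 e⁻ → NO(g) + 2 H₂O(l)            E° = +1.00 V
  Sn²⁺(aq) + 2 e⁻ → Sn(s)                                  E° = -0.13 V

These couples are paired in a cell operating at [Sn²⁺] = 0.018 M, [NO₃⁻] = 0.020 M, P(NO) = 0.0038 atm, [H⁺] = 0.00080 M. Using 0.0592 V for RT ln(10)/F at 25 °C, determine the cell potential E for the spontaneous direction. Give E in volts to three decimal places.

+0.951 V

NO₃⁻/NO is the cathode (higher E°), Sn²⁺/Sn the anode: E°cell = +1.00 − (-0.13) = +1.13 V, n = 6.
Overall: 2 NO₃⁻(aq) + 8 H⁺(aq) + 3 Sn(s) → 2 NO(g) + 4 H₂O(l) + 3 Sn²⁺(aq)
Q = P(NO)^2·[Sn²⁺]^3 / ([NO₃⁻]^2·[H⁺]^8); log Q = 18.099.
E = E° − (0.0592/n) log Q = +1.13 − (0.0592/6)(18.099) = +0.951 V.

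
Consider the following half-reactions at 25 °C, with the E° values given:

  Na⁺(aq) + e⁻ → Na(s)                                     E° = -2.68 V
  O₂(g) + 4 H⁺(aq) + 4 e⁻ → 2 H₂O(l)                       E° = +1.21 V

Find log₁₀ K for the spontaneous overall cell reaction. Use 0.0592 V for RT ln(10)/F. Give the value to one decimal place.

Cathode: O₂/H₂O; anode: Na⁺/Na. E°cell = +3.89 V, n = 4.
log K = nE°cell / 0.0592 = (4)(+3.89) / 0.0592 = 262.8.

262.8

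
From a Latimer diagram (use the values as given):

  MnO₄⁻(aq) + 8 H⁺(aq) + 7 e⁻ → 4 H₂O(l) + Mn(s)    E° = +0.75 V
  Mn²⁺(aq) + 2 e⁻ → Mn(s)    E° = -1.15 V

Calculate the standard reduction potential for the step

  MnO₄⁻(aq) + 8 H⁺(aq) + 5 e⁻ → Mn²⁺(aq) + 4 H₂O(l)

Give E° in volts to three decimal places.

Sequential free energies add, so n₃E°₃ = n₁E°₁ + n₂E°₂.
With n₃ = 7, and the known step contributing 2×(-1.15) V, the unknown satisfies 5·E° = 7×(+0.75) − 2×(-1.15) = +7.550.
E° = +7.550 / 5 = +1.510 V.

+1.510 V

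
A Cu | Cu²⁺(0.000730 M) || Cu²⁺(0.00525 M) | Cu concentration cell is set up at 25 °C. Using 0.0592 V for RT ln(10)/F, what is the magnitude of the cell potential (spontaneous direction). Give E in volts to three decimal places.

For a concentration cell E°cell = 0. The 0.00525 M side is the cathode (reduction is favoured where [Cu²⁺] is higher).
With n = 2, E = −(0.0592/2) log([Cu²⁺]ₐₙ/[Cu²⁺]꜀ₐₜ) = −(0.0592/2) log(0.00073/0.00525) = −(0.0592/2)(-0.857) = +0.025 V.

+0.025 V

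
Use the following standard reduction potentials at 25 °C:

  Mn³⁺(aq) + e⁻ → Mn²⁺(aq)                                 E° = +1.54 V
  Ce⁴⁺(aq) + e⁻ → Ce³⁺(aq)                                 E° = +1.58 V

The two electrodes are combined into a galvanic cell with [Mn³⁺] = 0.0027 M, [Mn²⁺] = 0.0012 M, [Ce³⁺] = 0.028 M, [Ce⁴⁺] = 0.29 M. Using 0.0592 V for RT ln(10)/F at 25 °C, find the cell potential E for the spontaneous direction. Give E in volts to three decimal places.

+0.079 V

Ce⁴⁺/Ce³⁺ is the cathode (higher E°), Mn³⁺/Mn²⁺ the anode: E°cell = +1.58 − (+1.54) = +0.04 V, n = 1.
Overall: Ce⁴⁺(aq) + Mn²⁺(aq) → Ce³⁺(aq) + Mn³⁺(aq)
Q = [Ce³⁺]·[Mn³⁺] / ([Ce⁴⁺]·[Mn²⁺]); log Q = -0.663.
E = E° − (0.0592/n) log Q = +0.04 − (0.0592/1)(-0.663) = +0.079 V.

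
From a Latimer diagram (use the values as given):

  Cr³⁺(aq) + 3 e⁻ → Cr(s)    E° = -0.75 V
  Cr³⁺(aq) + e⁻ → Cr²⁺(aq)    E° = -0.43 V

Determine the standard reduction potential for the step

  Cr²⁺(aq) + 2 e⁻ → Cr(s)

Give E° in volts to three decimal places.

Sequential free energies add, so n₃E°₃ = n₁E°₁ + n₂E°₂.
With n₃ = 3, and the known step contributing 1×(-0.43) V, the unknown satisfies 2·E° = 3×(-0.75) − 1×(-0.43) = -1.820.
E° = -1.820 / 2 = -0.910 V.

-0.910 V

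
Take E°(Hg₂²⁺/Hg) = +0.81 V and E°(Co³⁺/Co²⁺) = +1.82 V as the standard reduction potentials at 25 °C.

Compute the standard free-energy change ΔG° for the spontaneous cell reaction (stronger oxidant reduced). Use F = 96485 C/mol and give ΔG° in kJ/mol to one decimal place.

-194.9 kJ/mol

Co³⁺/Co²⁺ (E° = +1.82 V) is the cathode; Hg₂²⁺/Hg (E° = +0.81 V) is the anode, so E°cell = +1.01 V.
Balancing electrons gives n = 2 (lcm of 1 and 2).
ΔG° = −nFE° = −(2)(96485)(+1.01) = -194,900 J = -194.9 kJ/mol.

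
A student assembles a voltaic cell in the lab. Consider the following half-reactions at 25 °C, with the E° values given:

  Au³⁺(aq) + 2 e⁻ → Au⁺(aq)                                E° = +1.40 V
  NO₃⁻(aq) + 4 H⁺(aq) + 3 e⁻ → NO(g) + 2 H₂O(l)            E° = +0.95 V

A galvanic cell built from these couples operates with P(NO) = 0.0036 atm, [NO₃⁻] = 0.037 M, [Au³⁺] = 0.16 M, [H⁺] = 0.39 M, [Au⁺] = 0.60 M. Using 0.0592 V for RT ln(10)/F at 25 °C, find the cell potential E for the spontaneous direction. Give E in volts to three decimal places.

+0.445 V

Au³⁺/Au⁺ is the cathode (higher E°), NO₃⁻/NO the anode: E°cell = +1.40 − (+0.95) = +0.45 V, n = 6.
Overall: 3 Au³⁺(aq) + 2 NO(g) + 4 H₂O(l) → 3 Au⁺(aq) + 2 NO₃⁻(aq) + 8 H⁺(aq)
Q = [Au⁺]^3·[NO₃⁻]^2·[H⁺]^8 / ([Au³⁺]^3·P(NO)^2); log Q = 0.474.
E = E° − (0.0592/n) log Q = +0.45 − (0.0592/6)(0.474) = +0.445 V.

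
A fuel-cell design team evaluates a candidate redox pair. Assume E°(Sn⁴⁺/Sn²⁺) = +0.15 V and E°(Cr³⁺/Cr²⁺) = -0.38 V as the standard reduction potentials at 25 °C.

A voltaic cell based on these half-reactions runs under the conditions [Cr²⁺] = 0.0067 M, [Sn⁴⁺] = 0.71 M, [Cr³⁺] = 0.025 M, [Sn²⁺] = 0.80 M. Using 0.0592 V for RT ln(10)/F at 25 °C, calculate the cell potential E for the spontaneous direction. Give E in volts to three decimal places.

Sn⁴⁺/Sn²⁺ is the cathode (higher E°), Cr³⁺/Cr²⁺ the anode: E°cell = +0.15 − (-0.38) = +0.53 V, n = 2.
Overall: Sn⁴⁺(aq) + 2 Cr²⁺(aq) → Sn²⁺(aq) + 2 Cr³⁺(aq)
Q = [Sn²⁺]·[Cr³⁺]^2 / ([Sn⁴⁺]·[Cr²⁺]^2); log Q = 1.196.
E = E° − (0.0592/n) log Q = +0.53 − (0.0592/2)(1.196) = +0.495 V.

+0.495 V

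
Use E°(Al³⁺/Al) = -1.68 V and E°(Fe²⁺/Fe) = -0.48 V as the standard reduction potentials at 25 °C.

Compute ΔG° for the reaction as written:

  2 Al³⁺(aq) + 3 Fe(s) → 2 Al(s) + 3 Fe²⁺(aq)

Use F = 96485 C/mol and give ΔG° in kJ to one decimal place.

As written, Al³⁺/Al is reduced (cathode) and Fe²⁺/Fe is oxidised (anode), so E°cell = (-1.68) − (-0.48) = -1.20 V.
Balancing electrons gives n = 6.
ΔG° = −nFE° = −(6)(96485)(-1.20) = 694,692 J = +694.7 kJ.

+694.7 kJ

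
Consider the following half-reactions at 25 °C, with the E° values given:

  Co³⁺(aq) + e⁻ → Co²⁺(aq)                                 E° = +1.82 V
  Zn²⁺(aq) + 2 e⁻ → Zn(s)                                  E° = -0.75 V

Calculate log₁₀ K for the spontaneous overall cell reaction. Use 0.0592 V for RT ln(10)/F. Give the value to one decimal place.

Cathode: Co³⁺/Co²⁺; anode: Zn²⁺/Zn. E°cell = +2.57 V, n = 2.
log K = nE°cell / 0.0592 = (2)(+2.57) / 0.0592 = 86.8.

86.8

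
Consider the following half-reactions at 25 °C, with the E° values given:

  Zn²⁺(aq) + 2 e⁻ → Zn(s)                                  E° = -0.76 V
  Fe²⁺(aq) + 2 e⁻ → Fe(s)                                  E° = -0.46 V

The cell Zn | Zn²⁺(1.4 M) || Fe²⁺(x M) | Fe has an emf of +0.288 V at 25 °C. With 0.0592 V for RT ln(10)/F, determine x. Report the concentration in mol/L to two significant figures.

0.55 M

Fe²⁺/Fe is the cathode, Zn²⁺/Zn the anode: E°cell = +0.30 V, n = 2.
Overall reaction: Fe²⁺(aq) + Zn(s) → Fe(s) + Zn²⁺(aq); Q = [Zn²⁺]^1/[Fe²⁺]^1.
From E = E° − (0.0592/n) log Q: log Q = (E° − E)·n/0.0592 = (+0.30 − (+0.288))·2/0.0592 = 0.4054.
So 1·log[Fe²⁺] = 1·log(1.4) − log Q = 0.1461 − (0.4054) = -0.2593; [Fe²⁺] = 10^(-0.2593) ≈ 0.55 M.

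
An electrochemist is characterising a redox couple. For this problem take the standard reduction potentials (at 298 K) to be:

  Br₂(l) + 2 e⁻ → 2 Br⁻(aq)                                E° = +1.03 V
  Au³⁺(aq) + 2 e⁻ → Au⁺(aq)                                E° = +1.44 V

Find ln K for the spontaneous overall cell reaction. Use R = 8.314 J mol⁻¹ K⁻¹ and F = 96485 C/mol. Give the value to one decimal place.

Cathode: Au³⁺/Au⁺; anode: Br₂/Br⁻. E°cell = (+1.44) − (+1.03) = +0.41 V, with n = 2.
ΔG° = −nFE° = −RT ln K, so ln K = nFE°/(RT) = (2)(96485)(+0.41) / ((8.314)(298)) = 31.934.

31.9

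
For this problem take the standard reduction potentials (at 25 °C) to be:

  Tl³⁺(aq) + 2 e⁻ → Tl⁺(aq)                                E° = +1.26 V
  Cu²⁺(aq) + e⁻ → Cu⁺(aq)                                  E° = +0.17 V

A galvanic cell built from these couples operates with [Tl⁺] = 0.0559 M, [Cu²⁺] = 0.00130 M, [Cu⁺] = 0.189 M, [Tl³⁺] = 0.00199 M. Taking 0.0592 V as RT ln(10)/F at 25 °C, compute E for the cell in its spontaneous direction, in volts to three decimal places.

Tl³⁺/Tl⁺ is the cathode (higher E°), Cu²⁺/Cu⁺ the anode: E°cell = +1.26 − (+0.17) = +1.09 V, n = 2.
Overall: Tl³⁺(aq) + 2 Cu⁺(aq) → Tl⁺(aq) + 2 Cu²⁺(aq)
Q = [Tl⁺]·[Cu²⁺]^2 / ([Tl³⁺]·[Cu⁺]^2); log Q = -2.876.
E = E° − (0.0592/n) log Q = +1.09 − (0.0592/2)(-2.876) = +1.175 V.

+1.175 V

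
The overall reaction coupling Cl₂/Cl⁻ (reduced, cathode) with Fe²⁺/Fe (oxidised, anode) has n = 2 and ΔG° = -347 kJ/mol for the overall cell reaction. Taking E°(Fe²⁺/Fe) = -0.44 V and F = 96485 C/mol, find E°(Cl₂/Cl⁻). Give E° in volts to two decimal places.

E°cell = −ΔG°/(nF) = −(-347×10³)/((2)(96485)) = +1.798 V.
Since Cl₂/Cl⁻ is the cathode and Fe²⁺/Fe the anode, E°cell = E°(Cl₂/Cl⁻) − E°(Fe²⁺/Fe).
So E°(Cl₂/Cl⁻) = E°cell + E°(Fe²⁺/Fe) = +1.798 + (-0.44) = +1.36 V.

+1.36 V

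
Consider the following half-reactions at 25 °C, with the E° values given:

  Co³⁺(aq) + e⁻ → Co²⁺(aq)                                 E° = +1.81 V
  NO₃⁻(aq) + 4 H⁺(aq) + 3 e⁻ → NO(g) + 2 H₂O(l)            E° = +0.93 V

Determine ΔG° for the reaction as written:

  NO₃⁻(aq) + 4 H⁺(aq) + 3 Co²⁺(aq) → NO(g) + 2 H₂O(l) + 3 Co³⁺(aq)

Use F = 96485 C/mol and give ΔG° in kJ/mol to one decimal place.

+254.7 kJ/mol

As written, NO₃⁻/NO is reduced (cathode) and Co³⁺/Co²⁺ is oxidised (anode), so E°cell = (+0.93) − (+1.81) = -0.88 V.
Balancing electrons gives n = 3.
ΔG° = −nFE° = −(3)(96485)(-0.88) = 254,720 J = +254.7 kJ/mol.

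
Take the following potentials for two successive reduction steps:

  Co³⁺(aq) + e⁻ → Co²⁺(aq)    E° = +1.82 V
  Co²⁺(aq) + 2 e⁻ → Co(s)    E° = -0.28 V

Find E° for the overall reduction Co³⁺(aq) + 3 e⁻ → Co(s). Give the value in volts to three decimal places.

+0.420 V

Standard free energies of sequential steps add: ΔG°₃ = ΔG°₁ + ΔG°₂, so n₃E°₃ = n₁E°₁ + n₂E°₂.
E°₃ = (1×+1.82 + 2×-0.28) / 3 = (+1.260) / 3 = +0.420 V.
E° values themselves are not directly additive — weighting by electron count is essential.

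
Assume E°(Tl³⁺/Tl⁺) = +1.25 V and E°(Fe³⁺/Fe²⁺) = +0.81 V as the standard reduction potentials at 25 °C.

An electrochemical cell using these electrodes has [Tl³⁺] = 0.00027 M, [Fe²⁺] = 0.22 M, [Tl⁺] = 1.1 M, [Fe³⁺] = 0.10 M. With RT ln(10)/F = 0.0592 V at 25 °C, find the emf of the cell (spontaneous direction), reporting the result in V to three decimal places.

Tl³⁺/Tl⁺ is the cathode (higher E°), Fe³⁺/Fe²⁺ the anode: E°cell = +1.25 − (+0.81) = +0.44 V, n = 2.
Overall: Tl³⁺(aq) + 2 Fe²⁺(aq) → Tl⁺(aq) + 2 Fe³⁺(aq)
Q = [Tl⁺]·[Fe³⁺]^2 / ([Tl³⁺]·[Fe²⁺]^2); log Q = 2.925.
E = E° − (0.0592/n) log Q = +0.44 − (0.0592/2)(2.925) = +0.353 V.

+0.353 V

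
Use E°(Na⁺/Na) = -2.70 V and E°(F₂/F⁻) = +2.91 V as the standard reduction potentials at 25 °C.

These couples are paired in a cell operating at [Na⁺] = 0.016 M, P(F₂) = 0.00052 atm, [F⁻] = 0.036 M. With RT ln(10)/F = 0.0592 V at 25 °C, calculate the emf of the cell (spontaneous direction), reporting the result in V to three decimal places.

F₂/F⁻ is the cathode (higher E°), Na⁺/Na the anode: E°cell = +2.91 − (-2.70) = +5.61 V, n = 2.
Overall: F₂(g) + 2 Na(s) → 2 F⁻(aq) + 2 Na⁺(aq)
Q = [F⁻]^2·[Na⁺]^2 / (P(F₂)); log Q = -3.195.
E = E° − (0.0592/n) log Q = +5.61 − (0.0592/2)(-3.195) = +5.705 V.

+5.705 V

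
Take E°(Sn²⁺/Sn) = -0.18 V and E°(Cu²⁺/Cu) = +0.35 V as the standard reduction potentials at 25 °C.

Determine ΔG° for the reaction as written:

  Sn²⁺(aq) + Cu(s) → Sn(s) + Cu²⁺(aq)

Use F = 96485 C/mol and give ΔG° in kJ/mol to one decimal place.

As written, Sn²⁺/Sn is reduced (cathode) and Cu²⁺/Cu is oxidised (anode), so E°cell = (-0.18) − (+0.35) = -0.53 V.
Balancing electrons gives n = 2.
ΔG° = −nFE° = −(2)(96485)(-0.53) = 102,274 J = +102.3 kJ/mol.

+102.3 kJ/mol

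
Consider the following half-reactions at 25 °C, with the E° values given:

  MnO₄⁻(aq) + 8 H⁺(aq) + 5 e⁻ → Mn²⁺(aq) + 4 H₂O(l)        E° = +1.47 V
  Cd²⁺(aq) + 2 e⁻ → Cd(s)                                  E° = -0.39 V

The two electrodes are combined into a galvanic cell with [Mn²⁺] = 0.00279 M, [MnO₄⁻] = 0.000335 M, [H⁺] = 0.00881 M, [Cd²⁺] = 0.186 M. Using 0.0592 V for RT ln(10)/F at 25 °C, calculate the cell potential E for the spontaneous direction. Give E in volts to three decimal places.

MnO₄⁻/Mn²⁺ is the cathode (higher E°), Cd²⁺/Cd the anode: E°cell = +1.47 − (-0.39) = +1.86 V, n = 10.
Overall: 2 MnO₄⁻(aq) + 16 H⁺(aq) + 5 Cd(s) → 2 Mn²⁺(aq) + 8 H₂O(l) + 5 Cd²⁺(aq)
Q = [Mn²⁺]^2·[Cd²⁺]^5 / ([MnO₄⁻]^2·[H⁺]^16); log Q = 31.069.
E = E° − (0.0592/n) log Q = +1.86 − (0.0592/10)(31.069) = +1.676 V.

+1.676 V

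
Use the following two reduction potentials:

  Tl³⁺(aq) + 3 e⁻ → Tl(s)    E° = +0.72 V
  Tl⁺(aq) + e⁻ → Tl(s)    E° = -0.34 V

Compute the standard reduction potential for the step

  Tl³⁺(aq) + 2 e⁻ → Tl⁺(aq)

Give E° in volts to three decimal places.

Sequential free energies add, so n₃E°₃ = n₁E°₁ + n₂E°₂.
With n₃ = 3, and the known step contributing 1×(-0.34) V, the unknown satisfies 2·E° = 3×(+0.72) − 1×(-0.34) = +2.500.
E° = +2.500 / 2 = +1.250 V.

+1.250 V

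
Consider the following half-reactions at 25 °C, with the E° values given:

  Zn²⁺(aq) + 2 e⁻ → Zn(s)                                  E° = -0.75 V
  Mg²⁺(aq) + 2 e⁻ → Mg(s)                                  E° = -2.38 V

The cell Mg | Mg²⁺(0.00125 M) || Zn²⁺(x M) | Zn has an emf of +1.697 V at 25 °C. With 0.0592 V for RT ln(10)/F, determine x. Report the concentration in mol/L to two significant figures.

Zn²⁺/Zn is the cathode, Mg²⁺/Mg the anode: E°cell = +1.63 V, n = 2.
Overall reaction: Zn²⁺(aq) + Mg(s) → Zn(s) + Mg²⁺(aq); Q = [Mg²⁺]^1/[Zn²⁺]^1.
From E = E° − (0.0592/n) log Q: log Q = (E° − E)·n/0.0592 = (+1.63 − (+1.697))·2/0.0592 = -2.2635.
So 1·log[Zn²⁺] = 1·log(0.00125) − log Q = -2.9031 − (-2.2635) = -0.6396; [Zn²⁺] = 10^(-0.6396) ≈ 0.23 M.

0.23 M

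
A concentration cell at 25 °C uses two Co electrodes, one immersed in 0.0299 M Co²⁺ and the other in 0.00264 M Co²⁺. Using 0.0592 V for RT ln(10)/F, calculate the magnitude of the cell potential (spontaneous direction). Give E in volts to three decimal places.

+0.031 V

For a concentration cell E°cell = 0. The 0.0299 M side is the cathode (reduction is favoured where [Co²⁺] is higher).
With n = 2, E = −(0.0592/2) log([Co²⁺]ₐₙ/[Co²⁺]꜀ₐₜ) = −(0.0592/2) log(0.00264/0.0299) = −(0.0592/2)(-1.054) = +0.031 V.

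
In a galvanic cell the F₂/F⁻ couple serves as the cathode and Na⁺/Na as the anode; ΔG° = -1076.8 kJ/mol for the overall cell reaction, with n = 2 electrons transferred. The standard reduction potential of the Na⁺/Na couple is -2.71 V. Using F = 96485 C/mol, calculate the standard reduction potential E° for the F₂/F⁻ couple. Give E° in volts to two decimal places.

E°cell = −ΔG°/(nF) = −(-1076.8×10³)/((2)(96485)) = +5.580 V.
Since F₂/F⁻ is the cathode and Na⁺/Na the anode, E°cell = E°(F₂/F⁻) − E°(Na⁺/Na).
So E°(F₂/F⁻) = E°cell + E°(Na⁺/Na) = +5.580 + (-2.71) = +2.87 V.

+2.87 V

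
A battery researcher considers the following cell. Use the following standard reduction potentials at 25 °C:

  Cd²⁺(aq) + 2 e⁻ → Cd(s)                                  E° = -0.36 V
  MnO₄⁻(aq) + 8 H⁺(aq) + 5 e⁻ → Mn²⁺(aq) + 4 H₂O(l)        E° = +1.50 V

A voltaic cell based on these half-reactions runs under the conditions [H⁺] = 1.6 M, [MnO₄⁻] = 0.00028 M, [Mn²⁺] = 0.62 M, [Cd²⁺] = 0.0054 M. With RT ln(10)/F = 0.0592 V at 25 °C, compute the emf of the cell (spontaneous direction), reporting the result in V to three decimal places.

MnO₄⁻/Mn²⁺ is the cathode (higher E°), Cd²⁺/Cd the anode: E°cell = +1.50 − (-0.36) = +1.86 V, n = 10.
Overall: 2 MnO₄⁻(aq) + 16 H⁺(aq) + 5 Cd(s) → 2 Mn²⁺(aq) + 8 H₂O(l) + 5 Cd²⁺(aq)
Q = [Mn²⁺]^2·[Cd²⁺]^5 / ([MnO₄⁻]^2·[H⁺]^16); log Q = -7.913.
E = E° − (0.0592/n) log Q = +1.86 − (0.0592/10)(-7.913) = +1.907 V.

+1.907 V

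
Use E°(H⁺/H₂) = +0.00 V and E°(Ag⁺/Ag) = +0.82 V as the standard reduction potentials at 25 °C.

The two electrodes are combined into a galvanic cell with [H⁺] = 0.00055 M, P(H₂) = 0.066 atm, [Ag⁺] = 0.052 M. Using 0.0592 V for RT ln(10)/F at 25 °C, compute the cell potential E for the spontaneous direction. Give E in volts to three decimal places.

Ag⁺/Ag is the cathode (higher E°), H⁺/H₂ the anode: E°cell = +0.82 − (+0.00) = +0.82 V, n = 2.
Overall: 2 Ag⁺(aq) + H₂(g) → 2 Ag(s) + 2 H⁺(aq)
Q = [H⁺]^2 / ([Ag⁺]^2·P(H₂)); log Q = -2.771.
E = E° − (0.0592/n) log Q = +0.82 − (0.0592/2)(-2.771) = +0.902 V.

+0.902 V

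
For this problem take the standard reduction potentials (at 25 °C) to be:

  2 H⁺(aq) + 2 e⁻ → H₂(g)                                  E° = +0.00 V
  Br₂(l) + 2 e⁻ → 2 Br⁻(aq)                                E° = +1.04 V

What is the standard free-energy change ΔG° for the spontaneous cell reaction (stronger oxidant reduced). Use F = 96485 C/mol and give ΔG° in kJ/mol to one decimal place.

Br₂/Br⁻ (E° = +1.04 V) is the cathode; H⁺/H₂ (E° = +0.00 V) is the anode, so E°cell = +1.04 V.
Balancing electrons gives n = 2 (lcm of 2 and 2).
ΔG° = −nFE° = −(2)(96485)(+1.04) = -200,689 J = -200.7 kJ/mol.

-200.7 kJ/mol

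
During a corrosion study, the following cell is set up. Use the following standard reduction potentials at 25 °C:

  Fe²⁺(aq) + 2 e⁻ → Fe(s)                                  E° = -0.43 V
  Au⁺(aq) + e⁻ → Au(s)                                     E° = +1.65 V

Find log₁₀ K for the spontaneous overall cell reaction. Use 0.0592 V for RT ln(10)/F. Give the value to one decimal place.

70.3

Cathode: Au⁺/Au; anode: Fe²⁺/Fe. E°cell = +2.08 V, n = 2.
log K = nE°cell / 0.0592 = (2)(+2.08) / 0.0592 = 70.3.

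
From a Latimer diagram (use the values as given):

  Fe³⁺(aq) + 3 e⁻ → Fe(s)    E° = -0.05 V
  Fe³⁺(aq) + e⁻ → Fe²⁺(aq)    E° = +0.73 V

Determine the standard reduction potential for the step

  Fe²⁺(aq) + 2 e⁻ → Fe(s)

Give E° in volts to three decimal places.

-0.440 V

Sequential free energies add, so n₃E°₃ = n₁E°₁ + n₂E°₂.
With n₃ = 3, and the known step contributing 1×(+0.73) V, the unknown satisfies 2·E° = 3×(-0.05) − 1×(+0.73) = -0.880.
E° = -0.880 / 2 = -0.440 V.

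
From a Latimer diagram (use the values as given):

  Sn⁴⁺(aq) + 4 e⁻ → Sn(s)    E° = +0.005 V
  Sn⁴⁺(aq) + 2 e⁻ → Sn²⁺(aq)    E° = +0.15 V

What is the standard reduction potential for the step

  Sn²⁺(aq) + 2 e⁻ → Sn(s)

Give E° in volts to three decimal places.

Sequential free energies add, so n₃E°₃ = n₁E°₁ + n₂E°₂.
With n₃ = 4, and the known step contributing 2×(+0.15) V, the unknown satisfies 2·E° = 4×(+0.005) − 2×(+0.15) = -0.280.
E° = -0.280 / 2 = -0.140 V.

-0.140 V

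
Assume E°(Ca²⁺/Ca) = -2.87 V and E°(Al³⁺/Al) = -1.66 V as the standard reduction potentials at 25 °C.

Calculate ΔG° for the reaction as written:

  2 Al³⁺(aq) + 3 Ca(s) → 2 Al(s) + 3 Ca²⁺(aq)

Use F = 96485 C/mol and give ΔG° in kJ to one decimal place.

-700.5 kJ

As written, Al³⁺/Al is reduced (cathode) and Ca²⁺/Ca is oxidised (anode), so E°cell = (-1.66) − (-2.87) = +1.21 V.
Balancing electrons gives n = 6.
ΔG° = −nFE° = −(6)(96485)(+1.21) = -700,481 J = -700.5 kJ.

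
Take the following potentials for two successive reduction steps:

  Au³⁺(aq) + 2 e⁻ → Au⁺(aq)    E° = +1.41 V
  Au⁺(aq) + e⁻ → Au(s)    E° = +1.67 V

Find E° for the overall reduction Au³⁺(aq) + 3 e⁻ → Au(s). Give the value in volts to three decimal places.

Since ΔG° = −nFE° is additive over sequential reductions, n₃E°₃ = n₁E°₁ + n₂E°₂.
E°₃ = (2×+1.41 + 1×+1.67) / 3 = (+4.490) / 3 = +1.497 V.

+1.497 V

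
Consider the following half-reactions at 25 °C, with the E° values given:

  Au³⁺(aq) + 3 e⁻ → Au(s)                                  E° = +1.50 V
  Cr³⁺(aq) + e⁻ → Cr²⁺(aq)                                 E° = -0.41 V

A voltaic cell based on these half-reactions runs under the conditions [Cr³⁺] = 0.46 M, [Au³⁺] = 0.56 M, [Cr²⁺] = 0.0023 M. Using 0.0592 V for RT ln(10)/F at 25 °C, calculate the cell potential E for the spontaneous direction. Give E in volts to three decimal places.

Au³⁺/Au is the cathode (higher E°), Cr³⁺/Cr²⁺ the anode: E°cell = +1.50 − (-0.41) = +1.91 V, n = 3.
Overall: Au³⁺(aq) + 3 Cr²⁺(aq) → Au(s) + 3 Cr³⁺(aq)
Q = [Cr³⁺]^3 / ([Au³⁺]·[Cr²⁺]^3); log Q = 7.155.
E = E° − (0.0592/n) log Q = +1.91 − (0.0592/3)(7.155) = +1.769 V.

+1.769 V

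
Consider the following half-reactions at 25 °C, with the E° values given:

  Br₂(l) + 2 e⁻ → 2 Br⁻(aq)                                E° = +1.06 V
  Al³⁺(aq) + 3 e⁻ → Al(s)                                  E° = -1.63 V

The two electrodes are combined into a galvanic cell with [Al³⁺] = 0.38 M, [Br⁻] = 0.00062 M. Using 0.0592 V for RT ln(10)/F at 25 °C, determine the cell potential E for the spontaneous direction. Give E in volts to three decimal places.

+2.888 V

Br₂/Br⁻ is the cathode (higher E°), Al³⁺/Al the anode: E°cell = +1.06 − (-1.63) = +2.69 V, n = 6.
Overall: 3 Br₂(l) + 2 Al(s) → 6 Br⁻(aq) + 2 Al³⁺(aq)
Q = [Br⁻]^6·[Al³⁺]^2; log Q = -20.086.
E = E° − (0.0592/n) log Q = +2.69 − (0.0592/6)(-20.086) = +2.888 V.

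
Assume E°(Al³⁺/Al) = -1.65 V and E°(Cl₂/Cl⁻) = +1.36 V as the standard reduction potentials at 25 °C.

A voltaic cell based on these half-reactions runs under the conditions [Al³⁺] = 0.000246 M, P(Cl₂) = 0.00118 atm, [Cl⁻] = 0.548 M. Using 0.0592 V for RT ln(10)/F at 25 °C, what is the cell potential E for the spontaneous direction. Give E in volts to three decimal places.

Cl₂/Cl⁻ is the cathode (higher E°), Al³⁺/Al the anode: E°cell = +1.36 − (-1.65) = +3.01 V, n = 6.
Overall: 3 Cl₂(g) + 2 Al(s) → 6 Cl⁻(aq) + 2 Al³⁺(aq)
Q = [Cl⁻]^6·[Al³⁺]^2 / (P(Cl₂)^3); log Q = -0.001.
E = E° − (0.0592/n) log Q = +3.01 − (0.0592/6)(-0.001) = +3.010 V.

+3.010 V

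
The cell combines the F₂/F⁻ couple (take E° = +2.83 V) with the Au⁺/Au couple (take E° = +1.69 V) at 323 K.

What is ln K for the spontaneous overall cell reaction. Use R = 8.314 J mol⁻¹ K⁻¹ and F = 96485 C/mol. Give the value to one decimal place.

81.9

Cathode: F₂/F⁻; anode: Au⁺/Au. E°cell = (+2.83) − (+1.69) = +1.14 V, with n = 2.
ΔG° = −nFE° = −RT ln K, so ln K = nFE°/(RT) = (2)(96485)(+1.14) / ((8.314)(323)) = 81.919.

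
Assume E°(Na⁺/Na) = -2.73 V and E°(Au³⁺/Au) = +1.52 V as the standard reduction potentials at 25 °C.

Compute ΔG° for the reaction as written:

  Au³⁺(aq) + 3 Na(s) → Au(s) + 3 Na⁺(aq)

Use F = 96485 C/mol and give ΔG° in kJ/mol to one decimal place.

As written, Au³⁺/Au is reduced (cathode) and Na⁺/Na is oxidised (anode), so E°cell = (+1.52) − (-2.73) = +4.25 V.
Balancing electrons gives n = 3.
ΔG° = −nFE° = −(3)(96485)(+4.25) = -1,230,184 J = -1230.2 kJ/mol.

-1230.2 kJ/mol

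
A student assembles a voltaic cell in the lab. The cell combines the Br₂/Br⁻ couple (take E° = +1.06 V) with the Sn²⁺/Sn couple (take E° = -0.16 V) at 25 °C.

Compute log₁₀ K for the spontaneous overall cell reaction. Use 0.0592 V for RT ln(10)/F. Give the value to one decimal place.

41.2

Cathode: Br₂/Br⁻; anode: Sn²⁺/Sn. E°cell = +1.22 V, n = 2.
log K = nE°cell / 0.0592 = (2)(+1.22) / 0.0592 = 41.2.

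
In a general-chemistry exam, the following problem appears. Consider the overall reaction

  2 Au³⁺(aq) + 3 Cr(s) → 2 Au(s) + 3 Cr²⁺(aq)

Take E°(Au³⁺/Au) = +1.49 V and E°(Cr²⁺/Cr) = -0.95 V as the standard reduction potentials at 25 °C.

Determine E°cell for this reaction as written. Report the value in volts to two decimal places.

The Au³⁺/Au couple has the higher reduction potential, so it is the cathode; Cr²⁺/Cr is oxidised at the anode.
E°cell = E°(cathode) − E°(anode) = (+1.49) − (-0.95) = +2.44 V.
Since E°cell > 0, the reaction is spontaneous under standard conditions.

+2.44 V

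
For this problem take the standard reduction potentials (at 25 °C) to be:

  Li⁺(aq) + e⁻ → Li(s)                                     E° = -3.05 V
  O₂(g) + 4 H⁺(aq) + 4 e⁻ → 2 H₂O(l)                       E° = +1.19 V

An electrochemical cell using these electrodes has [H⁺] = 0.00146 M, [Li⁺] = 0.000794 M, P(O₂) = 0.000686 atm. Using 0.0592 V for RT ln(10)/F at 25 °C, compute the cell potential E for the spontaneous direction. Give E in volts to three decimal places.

+4.209 V

O₂/H₂O is the cathode (higher E°), Li⁺/Li the anode: E°cell = +1.19 − (-3.05) = +4.24 V, n = 4.
Overall: O₂(g) + 4 H⁺(aq) + 4 Li(s) → 2 H₂O(l) + 4 Li⁺(aq)
Q = [Li⁺]^4 / (P(O₂)·[H⁺]^4); log Q = 2.106.
E = E° − (0.0592/n) log Q = +4.24 − (0.0592/4)(2.106) = +4.209 V.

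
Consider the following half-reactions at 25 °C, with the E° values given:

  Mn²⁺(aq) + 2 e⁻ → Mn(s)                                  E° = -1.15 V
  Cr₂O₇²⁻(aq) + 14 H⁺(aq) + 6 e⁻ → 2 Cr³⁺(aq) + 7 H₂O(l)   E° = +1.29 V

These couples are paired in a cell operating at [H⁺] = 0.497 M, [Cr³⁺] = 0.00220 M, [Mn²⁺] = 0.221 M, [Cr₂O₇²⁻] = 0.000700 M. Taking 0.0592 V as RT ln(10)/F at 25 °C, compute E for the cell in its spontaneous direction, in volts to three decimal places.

+2.439 V

Cr₂O₇²⁻/Cr³⁺ is the cathode (higher E°), Mn²⁺/Mn the anode: E°cell = +1.29 − (-1.15) = +2.44 V, n = 6.
Overall: Cr₂O₇²⁻(aq) + 14 H⁺(aq) + 3 Mn(s) → 2 Cr³⁺(aq) + 7 H₂O(l) + 3 Mn²⁺(aq)
Q = [Cr³⁺]^2·[Mn²⁺]^3 / ([Cr₂O₇²⁻]·[H⁺]^14); log Q = 0.124.
E = E° − (0.0592/n) log Q = +2.44 − (0.0592/6)(0.124) = +2.439 V.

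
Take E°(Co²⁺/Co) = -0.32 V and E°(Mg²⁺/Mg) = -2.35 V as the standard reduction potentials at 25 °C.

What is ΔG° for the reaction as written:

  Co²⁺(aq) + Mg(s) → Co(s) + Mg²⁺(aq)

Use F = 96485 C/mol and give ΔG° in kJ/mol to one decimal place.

-391.7 kJ/mol

As written, Co²⁺/Co is reduced (cathode) and Mg²⁺/Mg is oxidised (anode), so E°cell = (-0.32) − (-2.35) = +2.03 V.
Balancing electrons gives n = 2.
ΔG° = −nFE° = −(2)(96485)(+2.03) = -391,729 J = -391.7 kJ/mol.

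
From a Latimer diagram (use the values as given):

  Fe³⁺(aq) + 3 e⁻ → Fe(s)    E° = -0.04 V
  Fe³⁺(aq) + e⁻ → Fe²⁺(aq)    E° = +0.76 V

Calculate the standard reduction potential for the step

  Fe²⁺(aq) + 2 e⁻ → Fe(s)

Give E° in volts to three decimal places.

Sequential free energies add, so n₃E°₃ = n₁E°₁ + n₂E°₂.
With n₃ = 3, and the known step contributing 1×(+0.76) V, the unknown satisfies 2·E° = 3×(-0.04) − 1×(+0.76) = -0.880.
E° = -0.880 / 2 = -0.440 V.

-0.440 V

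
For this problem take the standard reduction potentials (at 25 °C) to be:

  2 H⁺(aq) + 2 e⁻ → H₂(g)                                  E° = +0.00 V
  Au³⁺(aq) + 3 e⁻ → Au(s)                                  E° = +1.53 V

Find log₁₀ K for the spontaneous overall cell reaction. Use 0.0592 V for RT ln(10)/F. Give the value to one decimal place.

Cathode: Au³⁺/Au; anode: H⁺/H₂. E°cell = +1.53 V, n = 6.
log K = nE°cell / 0.0592 = (6)(+1.53) / 0.0592 = 155.1.

155.1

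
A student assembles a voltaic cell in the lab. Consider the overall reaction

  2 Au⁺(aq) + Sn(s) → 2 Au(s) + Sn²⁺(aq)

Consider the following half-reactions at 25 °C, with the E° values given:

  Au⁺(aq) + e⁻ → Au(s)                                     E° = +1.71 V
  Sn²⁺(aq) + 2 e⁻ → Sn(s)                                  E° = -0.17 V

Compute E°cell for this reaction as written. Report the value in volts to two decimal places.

The Au⁺/Au couple has the higher reduction potential, so it is the cathode; Sn²⁺/Sn is oxidised at the anode.
E°cell = E°(cathode) − E°(anode) = (+1.71) − (-0.17) = +1.88 V.

+1.88 V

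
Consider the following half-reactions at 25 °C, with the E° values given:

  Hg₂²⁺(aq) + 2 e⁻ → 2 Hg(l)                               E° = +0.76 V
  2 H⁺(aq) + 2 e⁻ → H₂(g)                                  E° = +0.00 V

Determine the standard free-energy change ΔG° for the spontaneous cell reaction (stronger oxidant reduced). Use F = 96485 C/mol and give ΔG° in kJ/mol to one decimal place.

Hg₂²⁺/Hg (E° = +0.76 V) is the cathode; H⁺/H₂ (E° = +0.00 V) is the anode, so E°cell = +0.76 V.
Balancing electrons gives n = 2 (lcm of 2 and 2).
ΔG° = −nFE° = −(2)(96485)(+0.76) = -146,657 J = -146.7 kJ/mol.

-146.7 kJ/mol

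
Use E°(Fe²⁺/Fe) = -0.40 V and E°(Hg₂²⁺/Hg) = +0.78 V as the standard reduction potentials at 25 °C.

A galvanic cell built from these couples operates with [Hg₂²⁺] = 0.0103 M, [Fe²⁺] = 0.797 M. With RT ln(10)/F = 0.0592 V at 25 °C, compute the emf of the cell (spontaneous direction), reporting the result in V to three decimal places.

+1.124 V

Hg₂²⁺/Hg is the cathode (higher E°), Fe²⁺/Fe the anode: E°cell = +0.78 − (-0.40) = +1.18 V, n = 2.
Overall: Hg₂²⁺(aq) + Fe(s) → 2 Hg(l) + Fe²⁺(aq)
Q = [Fe²⁺] / ([Hg₂²⁺]); log Q = 1.889.
E = E° − (0.0592/n) log Q = +1.18 − (0.0592/2)(1.889) = +1.124 V.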